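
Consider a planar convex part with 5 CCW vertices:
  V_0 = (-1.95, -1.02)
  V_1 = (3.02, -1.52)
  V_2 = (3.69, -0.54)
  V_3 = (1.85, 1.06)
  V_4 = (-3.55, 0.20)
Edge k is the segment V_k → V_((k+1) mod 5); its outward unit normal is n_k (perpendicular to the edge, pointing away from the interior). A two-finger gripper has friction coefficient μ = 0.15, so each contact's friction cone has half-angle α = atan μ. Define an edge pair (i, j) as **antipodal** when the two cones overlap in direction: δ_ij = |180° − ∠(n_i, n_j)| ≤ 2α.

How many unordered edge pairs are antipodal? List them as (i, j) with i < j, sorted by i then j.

α = atan 0.15 = 8.53°;  2α = 17.06°
n_0 = (-0.1001, -0.9950)
n_1 = (+0.8255, -0.5644)
n_2 = (+0.6562, +0.7546)
n_3 = (-0.1573, +0.9876)
n_4 = (-0.6063, -0.7952)
  (0,1): δ = 118.61°  ·
  (0,2): δ = 35.26°  ·
  (0,3): δ = 14.79°  ✓
  (0,4): δ = 148.42°  ·
  (1,2): δ = 96.65°  ·
  (1,3): δ = 46.59°  ·
  (1,4): δ = 87.03°  ·
  (2,3): δ = 129.94°  ·
  (2,4): δ = 3.68°  ✓
  (3,4): δ = 46.37°  ·
antipodal pairs: 2

count = 2; pairs: (0,3), (2,4)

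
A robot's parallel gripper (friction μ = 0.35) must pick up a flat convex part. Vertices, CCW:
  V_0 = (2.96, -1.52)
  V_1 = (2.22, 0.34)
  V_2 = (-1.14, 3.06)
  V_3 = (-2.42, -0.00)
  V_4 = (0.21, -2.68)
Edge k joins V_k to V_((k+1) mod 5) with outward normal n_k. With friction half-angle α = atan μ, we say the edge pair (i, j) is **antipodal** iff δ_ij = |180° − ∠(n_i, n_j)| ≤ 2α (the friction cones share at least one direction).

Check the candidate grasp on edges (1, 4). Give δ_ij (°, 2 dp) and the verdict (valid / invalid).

α = atan 0.35 = 19.29°;  2α = 38.58°
edge 1: e_1 = (-3.36, +2.72);  n_1 = (+0.6292, +0.7772)
edge 4: e_4 = (+2.75, +1.16);  n_4 = (+0.3887, -0.9214)
∠(n_1, n_4) = 118.14°
δ = |180° − 118.14°| = 61.86°
61.86° > 2α = 38.58°  →  invalid

δ = 61.86°, invalid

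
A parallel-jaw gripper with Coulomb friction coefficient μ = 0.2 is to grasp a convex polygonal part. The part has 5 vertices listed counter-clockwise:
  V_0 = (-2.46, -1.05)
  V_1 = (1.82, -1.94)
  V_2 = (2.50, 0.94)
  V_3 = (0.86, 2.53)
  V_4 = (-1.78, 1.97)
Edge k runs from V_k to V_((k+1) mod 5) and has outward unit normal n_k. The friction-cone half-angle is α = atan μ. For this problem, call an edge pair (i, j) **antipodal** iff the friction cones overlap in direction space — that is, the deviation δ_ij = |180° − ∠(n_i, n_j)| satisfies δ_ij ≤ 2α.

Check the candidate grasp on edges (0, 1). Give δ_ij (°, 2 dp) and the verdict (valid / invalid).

α = atan 0.2 = 11.31°;  2α = 22.62°
edge 0: e_0 = (+4.28, -0.89);  n_0 = (-0.2036, -0.9791)
edge 1: e_1 = (+0.68, +2.88);  n_1 = (+0.9732, -0.2298)
∠(n_0, n_1) = 88.46°
δ = |180° − 88.46°| = 91.54°
91.54° > 2α = 22.62°  →  invalid

δ = 91.54°, invalid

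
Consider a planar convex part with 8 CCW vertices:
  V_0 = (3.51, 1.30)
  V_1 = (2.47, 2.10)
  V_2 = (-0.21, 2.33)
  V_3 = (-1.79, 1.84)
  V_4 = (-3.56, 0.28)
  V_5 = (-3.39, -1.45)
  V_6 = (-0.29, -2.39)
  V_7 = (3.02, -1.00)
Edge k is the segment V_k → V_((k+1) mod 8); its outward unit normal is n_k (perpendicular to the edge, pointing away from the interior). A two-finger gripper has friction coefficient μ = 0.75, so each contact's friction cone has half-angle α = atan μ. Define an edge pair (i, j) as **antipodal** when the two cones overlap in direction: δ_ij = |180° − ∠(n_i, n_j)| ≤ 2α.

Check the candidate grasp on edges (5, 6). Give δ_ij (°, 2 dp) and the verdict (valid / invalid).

α = atan 0.75 = 36.87°;  2α = 73.74°
edge 5: e_5 = (+3.10, -0.94);  n_5 = (-0.2902, -0.9570)
edge 6: e_6 = (+3.31, +1.39);  n_6 = (+0.3872, -0.9220)
∠(n_5, n_6) = 39.65°
δ = |180° − 39.65°| = 140.35°
140.35° > 2α = 73.74°  →  invalid

δ = 140.35°, invalid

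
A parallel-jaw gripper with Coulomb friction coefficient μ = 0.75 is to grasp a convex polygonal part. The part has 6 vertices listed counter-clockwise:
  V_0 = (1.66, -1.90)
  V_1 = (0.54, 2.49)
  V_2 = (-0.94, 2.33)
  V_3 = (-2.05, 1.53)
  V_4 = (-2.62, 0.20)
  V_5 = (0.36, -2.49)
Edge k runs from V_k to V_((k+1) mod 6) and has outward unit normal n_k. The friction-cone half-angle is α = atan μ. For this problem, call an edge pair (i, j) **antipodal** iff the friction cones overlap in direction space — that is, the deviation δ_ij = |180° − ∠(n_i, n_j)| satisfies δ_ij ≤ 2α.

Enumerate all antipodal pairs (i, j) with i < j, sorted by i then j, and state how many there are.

count = 7; pairs: (0,2), (0,3), (0,4), (1,4), (1,5), (2,5), (3,5)

α = atan 0.75 = 36.87°;  2α = 73.74°
n_0 = (+0.9690, +0.2472)
n_1 = (-0.1075, +0.9942)
n_2 = (-0.5847, +0.8113)
n_3 = (-0.9191, +0.3939)
n_4 = (-0.6701, -0.7423)
n_5 = (+0.4133, -0.9106)
  (0,1): δ = 98.14°  ·
  (0,2): δ = 68.53°  ✓
  (0,3): δ = 37.51°  ✓
  (0,4): δ = 33.62°  ✓
  (0,5): δ = 100.10°  ·
  (1,2): δ = 150.39°  ·
  (1,3): δ = 119.37°  ·
  (1,4): δ = 48.24°  ✓
  (1,5): δ = 18.24°  ✓
  (2,3): δ = 148.98°  ·
  (2,4): δ = 77.85°  ·
  (2,5): δ = 11.37°  ✓
  (3,4): δ = 108.87°  ·
  (3,5): δ = 42.39°  ✓
  (4,5): δ = 113.52°  ·
antipodal pairs: 7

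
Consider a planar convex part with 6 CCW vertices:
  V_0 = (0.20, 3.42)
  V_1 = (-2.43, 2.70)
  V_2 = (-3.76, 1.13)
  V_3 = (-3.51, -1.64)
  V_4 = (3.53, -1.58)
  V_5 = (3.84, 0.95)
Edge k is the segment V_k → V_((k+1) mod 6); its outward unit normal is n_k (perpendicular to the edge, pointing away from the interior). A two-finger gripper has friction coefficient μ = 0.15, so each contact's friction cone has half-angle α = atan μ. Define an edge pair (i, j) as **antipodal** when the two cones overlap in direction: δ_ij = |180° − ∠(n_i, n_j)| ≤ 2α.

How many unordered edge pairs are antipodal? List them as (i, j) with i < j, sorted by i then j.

α = atan 0.15 = 8.53°;  2α = 17.06°
n_0 = (-0.2640, +0.9645)
n_1 = (-0.7630, +0.6464)
n_2 = (-0.9960, -0.0899)
n_3 = (+0.0085, -1.0000)
n_4 = (+0.9926, -0.1216)
n_5 = (+0.5615, +0.8275)
  (0,1): δ = 145.58°  ·
  (0,2): δ = 100.15°  ·
  (0,3): δ = 14.82°  ✓
  (0,4): δ = 67.70°  ·
  (0,5): δ = 130.53°  ·
  (1,2): δ = 134.57°  ·
  (1,3): δ = 49.24°  ·
  (1,4): δ = 33.28°  ·
  (1,5): δ = 96.11°  ·
  (2,3): δ = 94.67°  ·
  (2,4): δ = 12.14°  ✓
  (2,5): δ = 50.68°  ·
  (3,4): δ = 97.47°  ·
  (3,5): δ = 34.65°  ·
  (4,5): δ = 117.17°  ·
antipodal pairs: 2

count = 2; pairs: (0,3), (2,4)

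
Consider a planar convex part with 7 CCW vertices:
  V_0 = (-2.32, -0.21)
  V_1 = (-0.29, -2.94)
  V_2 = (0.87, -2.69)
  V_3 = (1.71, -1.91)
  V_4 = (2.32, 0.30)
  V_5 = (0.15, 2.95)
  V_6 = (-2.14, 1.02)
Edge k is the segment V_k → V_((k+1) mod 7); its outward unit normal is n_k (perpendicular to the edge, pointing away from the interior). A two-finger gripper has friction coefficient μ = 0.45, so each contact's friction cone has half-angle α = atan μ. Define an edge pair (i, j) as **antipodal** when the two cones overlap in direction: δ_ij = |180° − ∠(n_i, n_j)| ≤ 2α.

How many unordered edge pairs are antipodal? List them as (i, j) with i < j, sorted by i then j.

α = atan 0.45 = 24.23°;  2α = 48.46°
n_0 = (-0.8025, -0.5967)
n_1 = (+0.2107, -0.9776)
n_2 = (+0.6805, -0.7328)
n_3 = (+0.9640, -0.2661)
n_4 = (+0.7737, +0.6336)
n_5 = (-0.6444, +0.7647)
n_6 = (-0.9895, +0.1448)
  (0,1): δ = 114.47°  ·
  (0,2): δ = 83.76°  ·
  (0,3): δ = 52.06°  ·
  (0,4): δ = 2.68°  ✓
  (0,5): δ = 93.49°  ·
  (0,6): δ = 135.04°  ·
  (1,2): δ = 149.28°  ·
  (1,3): δ = 117.59°  ·
  (1,4): δ = 62.85°  ·
  (1,5): δ = 27.96°  ✓
  (1,6): δ = 69.51°  ·
  (2,3): δ = 148.31°  ·
  (2,4): δ = 93.57°  ·
  (2,5): δ = 2.75°  ✓
  (2,6): δ = 38.80°  ✓
  (3,4): δ = 125.26°  ·
  (3,5): δ = 34.45°  ✓
  (3,6): δ = 7.10°  ✓
  (4,5): δ = 89.19°  ·
  (4,6): δ = 47.64°  ✓
  (5,6): δ = 138.45°  ·
antipodal pairs: 7

count = 7; pairs: (0,4), (1,5), (2,5), (2,6), (3,5), (3,6), (4,6)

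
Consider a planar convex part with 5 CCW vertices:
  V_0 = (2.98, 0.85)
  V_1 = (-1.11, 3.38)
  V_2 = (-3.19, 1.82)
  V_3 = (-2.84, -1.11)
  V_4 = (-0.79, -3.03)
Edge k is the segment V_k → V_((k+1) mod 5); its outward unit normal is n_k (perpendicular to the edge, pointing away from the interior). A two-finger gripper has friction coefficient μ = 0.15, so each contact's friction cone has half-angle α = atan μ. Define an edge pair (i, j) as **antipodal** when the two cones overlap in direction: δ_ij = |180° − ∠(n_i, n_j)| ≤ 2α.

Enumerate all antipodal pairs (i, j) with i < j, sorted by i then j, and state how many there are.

α = atan 0.15 = 8.53°;  2α = 17.06°
n_0 = (+0.5261, +0.8504)
n_1 = (-0.6000, +0.8000)
n_2 = (-0.9929, -0.1186)
n_3 = (-0.6836, -0.7299)
n_4 = (+0.7172, -0.6969)
  (0,1): δ = 111.39°  ·
  (0,2): δ = 51.45°  ·
  (0,3): δ = 11.38°  ✓
  (0,4): δ = 77.56°  ·
  (1,2): δ = 120.06°  ·
  (1,3): δ = 79.99°  ·
  (1,4): δ = 8.95°  ✓
  (2,3): δ = 139.94°  ·
  (2,4): δ = 50.99°  ·
  (3,4): δ = 91.05°  ·
antipodal pairs: 2

count = 2; pairs: (0,3), (1,4)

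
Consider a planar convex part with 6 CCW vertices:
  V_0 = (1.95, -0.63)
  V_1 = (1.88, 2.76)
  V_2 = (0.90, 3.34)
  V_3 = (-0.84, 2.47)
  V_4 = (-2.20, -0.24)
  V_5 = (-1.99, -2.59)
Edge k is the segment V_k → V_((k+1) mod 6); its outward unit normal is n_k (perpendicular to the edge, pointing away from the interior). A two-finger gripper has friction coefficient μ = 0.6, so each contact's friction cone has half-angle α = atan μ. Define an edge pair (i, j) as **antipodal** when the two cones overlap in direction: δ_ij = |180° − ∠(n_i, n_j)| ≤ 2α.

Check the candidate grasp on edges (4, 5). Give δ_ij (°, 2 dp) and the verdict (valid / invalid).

α = atan 0.6 = 30.96°;  2α = 61.93°
edge 4: e_4 = (+0.21, -2.35);  n_4 = (-0.9960, -0.0890)
edge 5: e_5 = (+3.94, +1.96);  n_5 = (+0.4454, -0.8953)
∠(n_4, n_5) = 111.34°
δ = |180° − 111.34°| = 68.66°
68.66° > 2α = 61.93°  →  invalid

δ = 68.66°, invalid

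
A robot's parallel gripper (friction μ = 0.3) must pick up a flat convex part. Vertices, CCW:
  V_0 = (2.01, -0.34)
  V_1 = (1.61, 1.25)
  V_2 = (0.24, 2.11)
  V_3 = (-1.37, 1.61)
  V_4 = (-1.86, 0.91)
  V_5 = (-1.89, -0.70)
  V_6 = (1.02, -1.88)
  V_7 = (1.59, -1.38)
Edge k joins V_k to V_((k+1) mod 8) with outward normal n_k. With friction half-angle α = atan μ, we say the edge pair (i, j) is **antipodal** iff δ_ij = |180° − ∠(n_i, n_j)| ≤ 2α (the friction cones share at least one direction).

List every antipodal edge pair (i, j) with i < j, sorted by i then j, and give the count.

count = 6; pairs: (0,4), (1,5), (2,6), (3,6), (3,7), (4,7)

α = atan 0.3 = 16.70°;  2α = 33.40°
n_0 = (+0.9698, +0.2440)
n_1 = (+0.5317, +0.8470)
n_2 = (-0.2966, +0.9550)
n_3 = (-0.8192, +0.5735)
n_4 = (-0.9998, +0.0186)
n_5 = (-0.3758, -0.9267)
n_6 = (+0.6594, -0.7518)
n_7 = (+0.9272, -0.3745)
  (0,1): δ = 136.24°  ·
  (0,2): δ = 86.87°  ·
  (0,3): δ = 49.11°  ·
  (0,4): δ = 15.19°  ✓
  (0,5): δ = 53.81°  ·
  (0,6): δ = 117.14°  ·
  (0,7): δ = 143.89°  ·
  (1,2): δ = 130.63°  ·
  (1,3): δ = 92.87°  ·
  (1,4): δ = 58.95°  ·
  (1,5): δ = 10.05°  ✓
  (1,6): δ = 73.38°  ·
  (1,7): δ = 100.13°  ·
  (2,3): δ = 142.24°  ·
  (2,4): δ = 108.32°  ·
  (2,5): δ = 39.33°  ·
  (2,6): δ = 24.00°  ✓
  (2,7): δ = 50.76°  ·
  (3,4): δ = 146.08°  ·
  (3,5): δ = 77.08°  ·
  (3,6): δ = 13.75°  ✓
  (3,7): δ = 13.00°  ✓
  (4,5): δ = 111.00°  ·
  (4,6): δ = 47.68°  ·
  (4,7): δ = 20.92°  ✓
  (5,6): δ = 116.67°  ·
  (5,7): δ = 89.92°  ·
  (6,7): δ = 153.25°  ·
antipodal pairs: 6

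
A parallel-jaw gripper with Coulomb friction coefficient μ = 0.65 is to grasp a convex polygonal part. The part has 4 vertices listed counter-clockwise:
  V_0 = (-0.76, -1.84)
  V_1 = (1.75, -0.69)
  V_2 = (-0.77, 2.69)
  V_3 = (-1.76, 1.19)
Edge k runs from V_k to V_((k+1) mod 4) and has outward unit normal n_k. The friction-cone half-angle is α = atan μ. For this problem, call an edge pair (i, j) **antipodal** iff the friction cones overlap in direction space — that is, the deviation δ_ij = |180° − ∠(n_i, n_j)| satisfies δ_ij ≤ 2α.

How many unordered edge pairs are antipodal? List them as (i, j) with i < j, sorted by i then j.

α = atan 0.65 = 33.02°;  2α = 66.05°
n_0 = (+0.4165, -0.9091)
n_1 = (+0.8017, +0.5977)
n_2 = (-0.8346, +0.5508)
n_3 = (-0.9496, -0.3134)
  (0,1): δ = 77.91°  ·
  (0,2): δ = 31.96°  ✓
  (0,3): δ = 83.65°  ·
  (1,2): δ = 70.13°  ·
  (1,3): δ = 18.44°  ✓
  (2,3): δ = 128.31°  ·
antipodal pairs: 2

count = 2; pairs: (0,2), (1,3)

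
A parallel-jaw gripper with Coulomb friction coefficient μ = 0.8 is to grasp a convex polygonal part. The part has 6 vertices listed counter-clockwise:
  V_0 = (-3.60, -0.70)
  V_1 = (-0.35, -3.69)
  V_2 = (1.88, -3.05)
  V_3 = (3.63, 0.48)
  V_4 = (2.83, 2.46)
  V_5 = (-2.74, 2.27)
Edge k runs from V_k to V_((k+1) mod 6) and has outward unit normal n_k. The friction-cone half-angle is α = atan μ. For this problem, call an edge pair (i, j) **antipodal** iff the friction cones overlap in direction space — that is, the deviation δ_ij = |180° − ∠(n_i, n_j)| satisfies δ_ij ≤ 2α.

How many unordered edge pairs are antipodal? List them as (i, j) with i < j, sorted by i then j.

α = atan 0.8 = 38.66°;  2α = 77.32°
n_0 = (-0.6771, -0.7359)
n_1 = (+0.2759, -0.9612)
n_2 = (+0.8959, -0.4442)
n_3 = (+0.9272, +0.3746)
n_4 = (-0.0341, +0.9994)
n_5 = (-0.9605, +0.2781)
  (0,1): δ = 121.37°  ·
  (0,2): δ = 73.76°  ✓
  (0,3): δ = 25.39°  ✓
  (0,4): δ = 44.57°  ✓
  (0,5): δ = 116.47°  ·
  (1,2): δ = 132.38°  ·
  (1,3): δ = 84.01°  ·
  (1,4): δ = 14.06°  ✓
  (1,5): δ = 57.84°  ✓
  (2,3): δ = 131.63°  ·
  (2,4): δ = 61.68°  ✓
  (2,5): δ = 10.22°  ✓
  (3,4): δ = 110.05°  ·
  (3,5): δ = 38.15°  ✓
  (4,5): δ = 108.10°  ·
antipodal pairs: 8

count = 8; pairs: (0,2), (0,3), (0,4), (1,4), (1,5), (2,4), (2,5), (3,5)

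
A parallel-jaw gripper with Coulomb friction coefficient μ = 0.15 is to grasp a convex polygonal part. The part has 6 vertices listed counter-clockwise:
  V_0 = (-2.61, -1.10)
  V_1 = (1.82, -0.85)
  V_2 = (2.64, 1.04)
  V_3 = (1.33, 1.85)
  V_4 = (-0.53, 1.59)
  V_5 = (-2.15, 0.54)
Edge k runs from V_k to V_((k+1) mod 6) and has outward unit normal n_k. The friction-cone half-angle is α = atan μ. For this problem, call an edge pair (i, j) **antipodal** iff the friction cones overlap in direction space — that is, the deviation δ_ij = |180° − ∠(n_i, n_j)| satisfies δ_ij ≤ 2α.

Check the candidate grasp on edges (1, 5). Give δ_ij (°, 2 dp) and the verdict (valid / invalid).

δ = 7.79°, valid

α = atan 0.15 = 8.53°;  2α = 17.06°
edge 1: e_1 = (+0.82, +1.89);  n_1 = (+0.9174, -0.3980)
edge 5: e_5 = (-0.46, -1.64);  n_5 = (-0.9628, +0.2701)
∠(n_1, n_5) = 172.21°
δ = |180° − 172.21°| = 7.79°
7.79° ≤ 2α = 17.06°  →  valid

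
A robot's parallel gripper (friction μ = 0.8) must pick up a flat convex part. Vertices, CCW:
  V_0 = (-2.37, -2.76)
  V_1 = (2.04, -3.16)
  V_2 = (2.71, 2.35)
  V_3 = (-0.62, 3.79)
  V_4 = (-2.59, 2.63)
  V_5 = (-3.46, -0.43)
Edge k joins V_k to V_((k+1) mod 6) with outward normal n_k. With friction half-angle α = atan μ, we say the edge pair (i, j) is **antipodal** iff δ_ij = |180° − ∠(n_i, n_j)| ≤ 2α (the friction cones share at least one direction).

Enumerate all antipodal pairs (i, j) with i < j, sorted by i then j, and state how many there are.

count = 6; pairs: (0,2), (0,3), (1,3), (1,4), (1,5), (2,5)

α = atan 0.8 = 38.66°;  2α = 77.32°
n_0 = (-0.0903, -0.9959)
n_1 = (+0.9927, -0.1207)
n_2 = (+0.3969, +0.9179)
n_3 = (-0.5074, +0.8617)
n_4 = (-0.9619, +0.2735)
n_5 = (-0.9058, -0.4237)
  (0,1): δ = 91.75°  ·
  (0,2): δ = 18.20°  ✓
  (0,3): δ = 35.67°  ✓
  (0,4): δ = 79.31°  ·
  (0,5): δ = 120.25°  ·
  (1,2): δ = 106.45°  ·
  (1,3): δ = 52.58°  ✓
  (1,4): δ = 8.94°  ✓
  (1,5): δ = 32.00°  ✓
  (2,3): δ = 126.12°  ·
  (2,4): δ = 82.49°  ·
  (2,5): δ = 41.54°  ✓
  (3,4): δ = 136.36°  ·
  (3,5): δ = 95.42°  ·
  (4,5): δ = 139.06°  ·
antipodal pairs: 6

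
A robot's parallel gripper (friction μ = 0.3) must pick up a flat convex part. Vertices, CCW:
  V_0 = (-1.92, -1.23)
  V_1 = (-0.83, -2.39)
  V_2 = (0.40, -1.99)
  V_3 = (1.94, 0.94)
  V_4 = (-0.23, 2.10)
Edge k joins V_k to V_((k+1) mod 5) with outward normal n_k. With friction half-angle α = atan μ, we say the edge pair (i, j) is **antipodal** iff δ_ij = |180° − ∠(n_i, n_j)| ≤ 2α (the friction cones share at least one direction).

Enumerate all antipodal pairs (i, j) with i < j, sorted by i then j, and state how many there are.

α = atan 0.3 = 16.70°;  2α = 33.40°
n_0 = (-0.7288, -0.6848)
n_1 = (+0.3093, -0.9510)
n_2 = (+0.8852, -0.4652)
n_3 = (+0.4714, +0.8819)
n_4 = (-0.8917, +0.4526)
  (0,1): δ = 115.20°  ·
  (0,2): δ = 70.94°  ·
  (0,3): δ = 18.65°  ✓
  (0,4): δ = 109.87°  ·
  (1,2): δ = 135.74°  ·
  (1,3): δ = 46.14°  ·
  (1,4): δ = 45.08°  ·
  (2,3): δ = 90.40°  ·
  (2,4): δ = 0.82°  ✓
  (3,4): δ = 88.78°  ·
antipodal pairs: 2

count = 2; pairs: (0,3), (2,4)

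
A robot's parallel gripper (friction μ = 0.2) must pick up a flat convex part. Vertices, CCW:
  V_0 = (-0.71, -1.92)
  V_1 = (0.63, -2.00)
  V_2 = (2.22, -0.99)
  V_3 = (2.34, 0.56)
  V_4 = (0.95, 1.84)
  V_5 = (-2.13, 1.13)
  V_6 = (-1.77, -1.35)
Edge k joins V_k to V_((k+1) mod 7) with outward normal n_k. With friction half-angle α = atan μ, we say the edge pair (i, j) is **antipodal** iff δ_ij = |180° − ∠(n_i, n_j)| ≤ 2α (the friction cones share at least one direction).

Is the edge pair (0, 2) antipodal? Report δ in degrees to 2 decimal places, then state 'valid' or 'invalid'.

δ = 91.01°, invalid

α = atan 0.2 = 11.31°;  2α = 22.62°
edge 0: e_0 = (+1.34, -0.08);  n_0 = (-0.0596, -0.9982)
edge 2: e_2 = (+0.12, +1.55);  n_2 = (+0.9970, -0.0772)
∠(n_0, n_2) = 88.99°
δ = |180° − 88.99°| = 91.01°
91.01° > 2α = 22.62°  →  invalid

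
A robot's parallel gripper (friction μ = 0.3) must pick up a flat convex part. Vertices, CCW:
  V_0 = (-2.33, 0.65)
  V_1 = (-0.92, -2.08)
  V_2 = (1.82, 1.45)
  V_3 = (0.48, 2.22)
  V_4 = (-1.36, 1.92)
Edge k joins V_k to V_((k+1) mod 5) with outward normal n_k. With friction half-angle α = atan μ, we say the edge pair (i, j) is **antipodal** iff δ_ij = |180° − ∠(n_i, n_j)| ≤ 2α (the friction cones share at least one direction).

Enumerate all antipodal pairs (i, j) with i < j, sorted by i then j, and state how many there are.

α = atan 0.3 = 16.70°;  2α = 33.40°
n_0 = (-0.8885, -0.4589)
n_1 = (+0.7900, -0.6132)
n_2 = (+0.4982, +0.8670)
n_3 = (-0.1609, +0.9870)
n_4 = (-0.7947, +0.6070)
  (0,1): δ = 65.13°  ·
  (0,2): δ = 32.80°  ✓
  (0,3): δ = 71.94°  ·
  (0,4): δ = 115.31°  ·
  (1,2): δ = 82.06°  ·
  (1,3): δ = 42.92°  ·
  (1,4): δ = 0.45°  ✓
  (2,3): δ = 140.86°  ·
  (2,4): δ = 97.49°  ·
  (3,4): δ = 136.63°  ·
antipodal pairs: 2

count = 2; pairs: (0,2), (1,4)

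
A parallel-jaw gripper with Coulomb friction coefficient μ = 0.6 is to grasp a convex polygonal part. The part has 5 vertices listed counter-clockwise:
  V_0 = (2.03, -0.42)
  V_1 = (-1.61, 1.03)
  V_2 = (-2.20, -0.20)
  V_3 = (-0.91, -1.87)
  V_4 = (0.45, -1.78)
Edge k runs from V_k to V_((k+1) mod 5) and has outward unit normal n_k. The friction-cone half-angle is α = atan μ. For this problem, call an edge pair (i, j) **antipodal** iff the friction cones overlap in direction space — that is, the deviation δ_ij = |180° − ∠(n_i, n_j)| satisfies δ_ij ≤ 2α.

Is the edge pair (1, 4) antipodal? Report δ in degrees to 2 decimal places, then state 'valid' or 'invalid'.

δ = 23.65°, valid

α = atan 0.6 = 30.96°;  2α = 61.93°
edge 1: e_1 = (-0.59, -1.23);  n_1 = (-0.9016, +0.4325)
edge 4: e_4 = (+1.58, +1.36);  n_4 = (+0.6524, -0.7579)
∠(n_1, n_4) = 156.35°
δ = |180° − 156.35°| = 23.65°
23.65° ≤ 2α = 61.93°  →  valid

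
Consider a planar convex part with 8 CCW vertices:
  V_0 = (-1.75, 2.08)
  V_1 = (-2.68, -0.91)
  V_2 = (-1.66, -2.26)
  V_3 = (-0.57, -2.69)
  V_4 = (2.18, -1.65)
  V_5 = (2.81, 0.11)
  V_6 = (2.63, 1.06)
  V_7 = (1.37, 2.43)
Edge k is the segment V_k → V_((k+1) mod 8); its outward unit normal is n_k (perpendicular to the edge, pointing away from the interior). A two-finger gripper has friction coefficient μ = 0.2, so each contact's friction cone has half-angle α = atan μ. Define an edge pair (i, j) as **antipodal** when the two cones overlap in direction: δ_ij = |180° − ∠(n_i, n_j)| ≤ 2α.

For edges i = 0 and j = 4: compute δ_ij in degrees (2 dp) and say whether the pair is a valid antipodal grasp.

δ = 2.42°, valid

α = atan 0.2 = 11.31°;  2α = 22.62°
edge 0: e_0 = (-0.93, -2.99);  n_0 = (-0.9549, +0.2970)
edge 4: e_4 = (+0.63, +1.76);  n_4 = (+0.9415, -0.3370)
∠(n_0, n_4) = 177.58°
δ = |180° − 177.58°| = 2.42°
2.42° ≤ 2α = 22.62°  →  valid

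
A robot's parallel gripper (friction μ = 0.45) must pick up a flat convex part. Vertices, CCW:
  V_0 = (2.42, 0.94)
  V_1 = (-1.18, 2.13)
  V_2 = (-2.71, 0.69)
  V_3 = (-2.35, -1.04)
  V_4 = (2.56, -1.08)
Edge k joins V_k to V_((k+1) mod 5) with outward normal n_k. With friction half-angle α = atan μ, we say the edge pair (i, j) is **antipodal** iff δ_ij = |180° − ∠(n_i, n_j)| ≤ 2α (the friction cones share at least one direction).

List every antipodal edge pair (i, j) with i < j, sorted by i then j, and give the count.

α = atan 0.45 = 24.23°;  2α = 48.46°
n_0 = (+0.3139, +0.9495)
n_1 = (-0.6854, +0.7282)
n_2 = (-0.9790, -0.2037)
n_3 = (-0.0081, -1.0000)
n_4 = (+0.9976, +0.0691)
  (0,1): δ = 118.44°  ·
  (0,2): δ = 59.95°  ·
  (0,3): δ = 17.82°  ✓
  (0,4): δ = 112.26°  ·
  (1,2): δ = 121.51°  ·
  (1,3): δ = 43.73°  ✓
  (1,4): δ = 50.70°  ·
  (2,3): δ = 102.22°  ·
  (2,4): δ = 7.79°  ✓
  (3,4): δ = 85.57°  ·
antipodal pairs: 3

count = 3; pairs: (0,3), (1,3), (2,4)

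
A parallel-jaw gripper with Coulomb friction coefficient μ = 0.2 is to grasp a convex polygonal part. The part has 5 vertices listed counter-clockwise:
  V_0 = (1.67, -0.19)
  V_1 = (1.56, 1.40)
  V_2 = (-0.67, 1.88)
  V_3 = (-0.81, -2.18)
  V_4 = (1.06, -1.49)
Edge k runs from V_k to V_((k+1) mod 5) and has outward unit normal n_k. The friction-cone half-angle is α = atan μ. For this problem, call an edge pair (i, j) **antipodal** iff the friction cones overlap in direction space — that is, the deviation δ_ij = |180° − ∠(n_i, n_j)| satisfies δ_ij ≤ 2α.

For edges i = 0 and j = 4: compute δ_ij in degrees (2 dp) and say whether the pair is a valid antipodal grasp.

α = atan 0.2 = 11.31°;  2α = 22.62°
edge 0: e_0 = (-0.11, +1.59);  n_0 = (+0.9976, +0.0690)
edge 4: e_4 = (+0.61, +1.30);  n_4 = (+0.9053, -0.4248)
∠(n_0, n_4) = 29.09°
δ = |180° − 29.09°| = 150.91°
150.91° > 2α = 22.62°  →  invalid

δ = 150.91°, invalid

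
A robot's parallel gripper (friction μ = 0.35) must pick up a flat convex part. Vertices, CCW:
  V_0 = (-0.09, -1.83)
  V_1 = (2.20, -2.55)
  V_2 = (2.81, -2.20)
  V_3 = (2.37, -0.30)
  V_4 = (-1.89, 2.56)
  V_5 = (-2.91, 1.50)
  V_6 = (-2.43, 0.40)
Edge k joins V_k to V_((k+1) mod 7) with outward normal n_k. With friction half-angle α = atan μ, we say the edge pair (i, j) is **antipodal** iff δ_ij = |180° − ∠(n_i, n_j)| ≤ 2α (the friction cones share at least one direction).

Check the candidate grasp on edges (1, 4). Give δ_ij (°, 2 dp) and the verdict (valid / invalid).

δ = 16.26°, valid

α = atan 0.35 = 19.29°;  2α = 38.58°
edge 1: e_1 = (+0.61, +0.35);  n_1 = (+0.4977, -0.8674)
edge 4: e_4 = (-1.02, -1.06);  n_4 = (-0.7206, +0.6934)
∠(n_1, n_4) = 163.74°
δ = |180° − 163.74°| = 16.26°
16.26° ≤ 2α = 38.58°  →  valid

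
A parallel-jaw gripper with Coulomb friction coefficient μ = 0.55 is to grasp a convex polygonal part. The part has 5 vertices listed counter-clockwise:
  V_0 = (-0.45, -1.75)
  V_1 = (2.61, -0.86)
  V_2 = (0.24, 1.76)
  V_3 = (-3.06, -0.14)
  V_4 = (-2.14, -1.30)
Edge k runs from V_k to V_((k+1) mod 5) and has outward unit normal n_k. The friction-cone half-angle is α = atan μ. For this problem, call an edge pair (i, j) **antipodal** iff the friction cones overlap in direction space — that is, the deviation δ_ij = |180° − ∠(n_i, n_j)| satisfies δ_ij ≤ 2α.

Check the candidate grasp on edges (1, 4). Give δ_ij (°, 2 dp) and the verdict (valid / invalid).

α = atan 0.55 = 28.81°;  2α = 57.62°
edge 1: e_1 = (-2.37, +2.62);  n_1 = (+0.7416, +0.6708)
edge 4: e_4 = (+1.69, -0.45);  n_4 = (-0.2573, -0.9663)
∠(n_1, n_4) = 147.04°
δ = |180° − 147.04°| = 32.96°
32.96° ≤ 2α = 57.62°  →  valid

δ = 32.96°, valid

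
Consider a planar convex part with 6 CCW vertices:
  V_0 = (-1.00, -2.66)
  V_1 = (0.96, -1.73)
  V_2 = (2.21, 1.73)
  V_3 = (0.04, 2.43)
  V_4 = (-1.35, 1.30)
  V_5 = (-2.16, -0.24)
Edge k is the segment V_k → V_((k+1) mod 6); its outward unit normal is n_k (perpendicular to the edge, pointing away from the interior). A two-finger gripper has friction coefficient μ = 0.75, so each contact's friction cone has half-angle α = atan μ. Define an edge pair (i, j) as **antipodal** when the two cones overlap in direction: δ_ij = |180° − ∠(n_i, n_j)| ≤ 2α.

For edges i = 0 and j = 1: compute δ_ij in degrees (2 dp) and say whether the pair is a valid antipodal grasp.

α = atan 0.75 = 36.87°;  2α = 73.74°
edge 0: e_0 = (+1.96, +0.93);  n_0 = (+0.4287, -0.9035)
edge 1: e_1 = (+1.25, +3.46);  n_1 = (+0.9405, -0.3398)
∠(n_0, n_1) = 44.75°
δ = |180° − 44.75°| = 135.25°
135.25° > 2α = 73.74°  →  invalid

δ = 135.25°, invalid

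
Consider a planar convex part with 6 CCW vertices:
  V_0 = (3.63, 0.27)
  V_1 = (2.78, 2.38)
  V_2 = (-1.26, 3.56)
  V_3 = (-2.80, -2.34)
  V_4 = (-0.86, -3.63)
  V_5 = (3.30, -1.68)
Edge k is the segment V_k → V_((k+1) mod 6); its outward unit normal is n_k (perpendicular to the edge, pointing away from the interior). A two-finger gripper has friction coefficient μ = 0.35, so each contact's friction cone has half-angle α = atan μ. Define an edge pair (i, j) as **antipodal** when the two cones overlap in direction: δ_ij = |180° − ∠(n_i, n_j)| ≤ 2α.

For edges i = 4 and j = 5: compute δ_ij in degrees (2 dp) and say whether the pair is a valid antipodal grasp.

δ = 124.72°, invalid

α = atan 0.35 = 19.29°;  2α = 38.58°
edge 4: e_4 = (+4.16, +1.95);  n_4 = (+0.4244, -0.9055)
edge 5: e_5 = (+0.33, +1.95);  n_5 = (+0.9860, -0.1669)
∠(n_4, n_5) = 55.28°
δ = |180° − 55.28°| = 124.72°
124.72° > 2α = 38.58°  →  invalid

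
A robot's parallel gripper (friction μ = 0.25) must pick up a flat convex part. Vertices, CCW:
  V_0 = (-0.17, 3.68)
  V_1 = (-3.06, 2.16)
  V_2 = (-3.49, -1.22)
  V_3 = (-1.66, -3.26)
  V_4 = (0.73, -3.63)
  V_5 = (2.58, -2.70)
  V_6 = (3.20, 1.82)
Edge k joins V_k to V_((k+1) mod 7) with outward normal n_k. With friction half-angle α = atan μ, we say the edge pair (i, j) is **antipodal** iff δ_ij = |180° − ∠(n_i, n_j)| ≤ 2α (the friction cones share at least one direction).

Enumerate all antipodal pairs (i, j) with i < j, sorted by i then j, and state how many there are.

α = atan 0.25 = 14.04°;  2α = 28.07°
n_0 = (-0.4655, +0.8851)
n_1 = (-0.9920, +0.1262)
n_2 = (-0.7444, -0.6678)
n_3 = (-0.1530, -0.9882)
n_4 = (+0.4491, -0.8935)
n_5 = (+0.9907, -0.1359)
n_6 = (+0.4832, +0.8755)
  (0,1): δ = 124.99°  ·
  (0,2): δ = 75.85°  ·
  (0,3): δ = 36.54°  ·
  (0,4): δ = 1.05°  ✓
  (0,5): δ = 54.45°  ·
  (0,6): δ = 123.36°  ·
  (1,2): δ = 130.86°  ·
  (1,3): δ = 91.55°  ·
  (1,4): δ = 56.06°  ·
  (1,5): δ = 0.56°  ✓
  (1,6): δ = 68.35°  ·
  (2,3): δ = 140.69°  ·
  (2,4): δ = 105.21°  ·
  (2,5): δ = 49.70°  ·
  (2,6): δ = 19.21°  ✓
  (3,4): δ = 144.51°  ·
  (3,5): δ = 89.01°  ·
  (3,6): δ = 20.10°  ✓
  (4,5): δ = 124.50°  ·
  (4,6): δ = 55.58°  ·
  (5,6): δ = 111.09°  ·
antipodal pairs: 4

count = 4; pairs: (0,4), (1,5), (2,6), (3,6)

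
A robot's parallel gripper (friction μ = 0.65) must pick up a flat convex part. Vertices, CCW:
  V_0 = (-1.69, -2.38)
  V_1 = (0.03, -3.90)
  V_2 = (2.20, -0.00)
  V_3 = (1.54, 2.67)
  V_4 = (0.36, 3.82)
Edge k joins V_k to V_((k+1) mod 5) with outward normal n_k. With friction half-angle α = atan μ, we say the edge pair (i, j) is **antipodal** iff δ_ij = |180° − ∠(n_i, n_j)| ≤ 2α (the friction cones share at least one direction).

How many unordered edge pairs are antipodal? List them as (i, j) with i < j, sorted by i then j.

α = atan 0.65 = 33.02°;  2α = 66.05°
n_0 = (-0.6622, -0.7493)
n_1 = (+0.8738, -0.4862)
n_2 = (+0.9708, +0.2400)
n_3 = (+0.6979, +0.7162)
n_4 = (-0.9494, +0.3139)
  (0,1): δ = 77.62°  ·
  (0,2): δ = 34.65°  ✓
  (0,3): δ = 2.79°  ✓
  (0,4): δ = 113.17°  ·
  (1,2): δ = 137.02°  ·
  (1,3): δ = 105.17°  ·
  (1,4): δ = 10.80°  ✓
  (2,3): δ = 148.15°  ·
  (2,4): δ = 32.18°  ✓
  (3,4): δ = 64.03°  ✓
antipodal pairs: 5

count = 5; pairs: (0,2), (0,3), (1,4), (2,4), (3,4)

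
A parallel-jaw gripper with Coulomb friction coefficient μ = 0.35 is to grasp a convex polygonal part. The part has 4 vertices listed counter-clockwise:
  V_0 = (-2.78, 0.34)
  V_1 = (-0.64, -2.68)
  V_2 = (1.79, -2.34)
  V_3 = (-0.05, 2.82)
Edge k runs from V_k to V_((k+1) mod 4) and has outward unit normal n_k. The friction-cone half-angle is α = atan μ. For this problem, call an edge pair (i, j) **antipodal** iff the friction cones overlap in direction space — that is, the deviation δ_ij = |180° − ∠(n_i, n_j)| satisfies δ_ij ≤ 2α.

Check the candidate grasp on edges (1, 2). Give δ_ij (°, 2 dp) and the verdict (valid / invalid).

α = atan 0.35 = 19.29°;  2α = 38.58°
edge 1: e_1 = (+2.43, +0.34);  n_1 = (+0.1386, -0.9904)
edge 2: e_2 = (-1.84, +5.16);  n_2 = (+0.9419, +0.3359)
∠(n_1, n_2) = 101.66°
δ = |180° − 101.66°| = 78.34°
78.34° > 2α = 38.58°  →  invalid

δ = 78.34°, invalid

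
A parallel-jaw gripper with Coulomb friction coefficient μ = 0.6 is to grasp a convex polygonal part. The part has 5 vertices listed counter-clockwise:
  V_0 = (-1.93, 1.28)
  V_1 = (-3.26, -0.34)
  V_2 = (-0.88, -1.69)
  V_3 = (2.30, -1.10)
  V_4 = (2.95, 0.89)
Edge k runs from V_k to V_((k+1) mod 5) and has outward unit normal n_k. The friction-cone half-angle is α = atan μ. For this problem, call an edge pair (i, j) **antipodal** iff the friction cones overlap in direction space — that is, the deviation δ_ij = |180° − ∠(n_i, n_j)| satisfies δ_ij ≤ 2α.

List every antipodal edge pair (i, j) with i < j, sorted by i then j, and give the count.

count = 4; pairs: (0,2), (0,3), (1,4), (2,4)

α = atan 0.6 = 30.96°;  2α = 61.93°
n_0 = (-0.7729, +0.6345)
n_1 = (-0.4934, -0.8698)
n_2 = (+0.1824, -0.9832)
n_3 = (+0.9506, -0.3105)
n_4 = (+0.0797, +0.9968)
  (0,1): δ = 80.18°  ·
  (0,2): δ = 40.10°  ✓
  (0,3): δ = 21.30°  ✓
  (0,4): δ = 124.82°  ·
  (1,2): δ = 139.93°  ·
  (1,3): δ = 78.53°  ·
  (1,4): δ = 24.99°  ✓
  (2,3): δ = 118.60°  ·
  (2,4): δ = 15.08°  ✓
  (3,4): δ = 76.48°  ·
antipodal pairs: 4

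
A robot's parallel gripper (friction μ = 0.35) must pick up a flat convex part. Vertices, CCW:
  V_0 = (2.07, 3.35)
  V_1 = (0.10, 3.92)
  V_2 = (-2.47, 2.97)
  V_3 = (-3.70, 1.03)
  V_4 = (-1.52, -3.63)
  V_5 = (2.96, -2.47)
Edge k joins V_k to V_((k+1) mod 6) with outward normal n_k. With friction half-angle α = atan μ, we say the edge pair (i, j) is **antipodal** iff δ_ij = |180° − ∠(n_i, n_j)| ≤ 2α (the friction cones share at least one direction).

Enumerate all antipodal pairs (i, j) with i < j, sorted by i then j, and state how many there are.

α = atan 0.35 = 19.29°;  2α = 38.58°
n_0 = (+0.2779, +0.9606)
n_1 = (-0.3467, +0.9380)
n_2 = (-0.8446, +0.5355)
n_3 = (-0.9058, -0.4237)
n_4 = (+0.2507, -0.9681)
n_5 = (+0.9885, +0.1512)
  (0,1): δ = 143.58°  ·
  (0,2): δ = 106.24°  ·
  (0,3): δ = 48.79°  ·
  (0,4): δ = 30.65°  ✓
  (0,5): δ = 114.83°  ·
  (1,2): δ = 142.66°  ·
  (1,3): δ = 85.22°  ·
  (1,4): δ = 5.77°  ✓
  (1,5): δ = 78.41°  ·
  (2,3): δ = 122.55°  ·
  (2,4): δ = 43.11°  ·
  (2,5): δ = 41.07°  ·
  (3,4): δ = 100.55°  ·
  (3,5): δ = 16.38°  ✓
  (4,5): δ = 95.82°  ·
antipodal pairs: 3

count = 3; pairs: (0,4), (1,4), (3,5)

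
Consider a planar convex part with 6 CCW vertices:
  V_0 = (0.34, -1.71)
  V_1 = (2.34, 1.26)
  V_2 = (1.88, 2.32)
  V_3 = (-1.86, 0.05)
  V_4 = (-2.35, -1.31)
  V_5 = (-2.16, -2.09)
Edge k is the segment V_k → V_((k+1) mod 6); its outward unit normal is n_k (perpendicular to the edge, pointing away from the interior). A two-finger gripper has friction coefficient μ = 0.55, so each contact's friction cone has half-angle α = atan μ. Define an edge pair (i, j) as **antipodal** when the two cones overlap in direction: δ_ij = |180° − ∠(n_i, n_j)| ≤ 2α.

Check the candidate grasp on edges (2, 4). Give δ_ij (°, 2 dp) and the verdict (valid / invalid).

δ = 107.57°, invalid

α = atan 0.55 = 28.81°;  2α = 57.62°
edge 2: e_2 = (-3.74, -2.27);  n_2 = (-0.5189, +0.8549)
edge 4: e_4 = (+0.19, -0.78);  n_4 = (-0.9716, -0.2367)
∠(n_2, n_4) = 72.43°
δ = |180° − 72.43°| = 107.57°
107.57° > 2α = 57.62°  →  invalid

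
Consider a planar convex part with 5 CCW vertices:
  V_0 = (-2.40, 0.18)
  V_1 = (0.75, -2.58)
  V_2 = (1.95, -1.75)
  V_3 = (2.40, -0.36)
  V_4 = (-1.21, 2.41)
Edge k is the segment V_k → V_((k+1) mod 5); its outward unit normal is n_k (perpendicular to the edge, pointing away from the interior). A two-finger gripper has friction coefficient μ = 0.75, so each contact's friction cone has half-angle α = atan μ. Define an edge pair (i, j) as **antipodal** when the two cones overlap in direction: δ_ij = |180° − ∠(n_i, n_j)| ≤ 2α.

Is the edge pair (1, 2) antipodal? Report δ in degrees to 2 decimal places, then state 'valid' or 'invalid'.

α = atan 0.75 = 36.87°;  2α = 73.74°
edge 1: e_1 = (+1.20, +0.83);  n_1 = (+0.5689, -0.8224)
edge 2: e_2 = (+0.45, +1.39);  n_2 = (+0.9514, -0.3080)
∠(n_1, n_2) = 37.39°
δ = |180° − 37.39°| = 142.61°
142.61° > 2α = 73.74°  →  invalid

δ = 142.61°, invalid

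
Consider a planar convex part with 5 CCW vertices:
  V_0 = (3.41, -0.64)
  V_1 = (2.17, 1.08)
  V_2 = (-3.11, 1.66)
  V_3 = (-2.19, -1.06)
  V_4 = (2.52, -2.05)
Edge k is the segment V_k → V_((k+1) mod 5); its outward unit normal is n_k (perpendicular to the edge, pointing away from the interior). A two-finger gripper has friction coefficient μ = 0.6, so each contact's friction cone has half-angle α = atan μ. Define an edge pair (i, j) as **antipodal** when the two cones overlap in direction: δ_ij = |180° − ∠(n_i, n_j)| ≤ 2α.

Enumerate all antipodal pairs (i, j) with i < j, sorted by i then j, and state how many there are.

α = atan 0.6 = 30.96°;  2α = 61.93°
n_0 = (+0.8112, +0.5848)
n_1 = (+0.1092, +0.9940)
n_2 = (-0.9473, -0.3204)
n_3 = (-0.2057, -0.9786)
n_4 = (+0.8456, -0.5338)
  (0,1): δ = 132.06°  ·
  (0,2): δ = 17.10°  ✓
  (0,3): δ = 42.34°  ✓
  (0,4): δ = 111.95°  ·
  (1,2): δ = 65.04°  ·
  (1,3): δ = 5.60°  ✓
  (1,4): δ = 64.01°  ·
  (2,3): δ = 120.56°  ·
  (2,4): δ = 50.95°  ✓
  (3,4): δ = 110.39°  ·
antipodal pairs: 4

count = 4; pairs: (0,2), (0,3), (1,3), (2,4)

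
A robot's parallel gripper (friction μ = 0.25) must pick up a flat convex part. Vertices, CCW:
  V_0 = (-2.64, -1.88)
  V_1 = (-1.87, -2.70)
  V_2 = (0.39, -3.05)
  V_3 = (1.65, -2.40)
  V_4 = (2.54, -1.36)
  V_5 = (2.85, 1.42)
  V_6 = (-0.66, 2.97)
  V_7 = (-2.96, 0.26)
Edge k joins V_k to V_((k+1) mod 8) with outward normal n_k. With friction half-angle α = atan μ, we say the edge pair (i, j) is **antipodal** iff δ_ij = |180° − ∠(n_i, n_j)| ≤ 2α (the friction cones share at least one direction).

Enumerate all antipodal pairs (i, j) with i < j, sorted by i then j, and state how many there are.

count = 5; pairs: (0,5), (1,5), (2,6), (3,6), (4,7)

α = atan 0.25 = 14.04°;  2α = 28.07°
n_0 = (-0.7290, -0.6845)
n_1 = (-0.1530, -0.9882)
n_2 = (+0.4585, -0.8887)
n_3 = (+0.7598, -0.6502)
n_4 = (+0.9938, -0.1108)
n_5 = (+0.4040, +0.9148)
n_6 = (-0.7624, +0.6471)
n_7 = (-0.9890, -0.1479)
  (0,1): δ = 142.00°  ·
  (0,2): δ = 105.91°  ·
  (0,3): δ = 83.75°  ·
  (0,4): δ = 49.56°  ·
  (0,5): δ = 22.98°  ✓
  (0,6): δ = 96.48°  ·
  (0,7): δ = 145.31°  ·
  (1,2): δ = 143.91°  ·
  (1,3): δ = 121.75°  ·
  (1,4): δ = 87.56°  ·
  (1,5): δ = 15.02°  ✓
  (1,6): δ = 58.48°  ·
  (1,7): δ = 107.31°  ·
  (2,3): δ = 157.84°  ·
  (2,4): δ = 123.65°  ·
  (2,5): δ = 51.11°  ·
  (2,6): δ = 22.39°  ✓
  (2,7): δ = 71.22°  ·
  (3,4): δ = 145.81°  ·
  (3,5): δ = 73.27°  ·
  (3,6): δ = 0.23°  ✓
  (3,7): δ = 49.06°  ·
  (4,5): δ = 107.46°  ·
  (4,6): δ = 33.96°  ·
  (4,7): δ = 14.87°  ✓
  (5,6): δ = 106.50°  ·
  (5,7): δ = 57.67°  ·
  (6,7): δ = 131.17°  ·
antipodal pairs: 5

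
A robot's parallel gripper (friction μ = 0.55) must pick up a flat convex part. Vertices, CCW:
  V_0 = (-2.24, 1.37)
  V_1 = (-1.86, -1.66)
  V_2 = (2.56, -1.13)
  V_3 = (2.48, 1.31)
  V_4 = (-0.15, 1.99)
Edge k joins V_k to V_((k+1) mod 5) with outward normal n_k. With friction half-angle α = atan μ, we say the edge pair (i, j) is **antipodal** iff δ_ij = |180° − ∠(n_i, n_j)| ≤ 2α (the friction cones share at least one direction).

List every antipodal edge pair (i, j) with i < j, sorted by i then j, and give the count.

α = atan 0.55 = 28.81°;  2α = 57.62°
n_0 = (-0.9922, -0.1244)
n_1 = (+0.1191, -0.9929)
n_2 = (+0.9995, +0.0328)
n_3 = (+0.2503, +0.9682)
n_4 = (-0.2844, +0.9587)
  (0,1): δ = 90.31°  ·
  (0,2): δ = 5.27°  ✓
  (0,3): δ = 68.36°  ·
  (0,4): δ = 99.37°  ·
  (1,2): δ = 94.96°  ·
  (1,3): δ = 21.33°  ✓
  (1,4): δ = 9.69°  ✓
  (2,3): δ = 106.37°  ·
  (2,4): δ = 75.35°  ·
  (3,4): δ = 148.98°  ·
antipodal pairs: 3

count = 3; pairs: (0,2), (1,3), (1,4)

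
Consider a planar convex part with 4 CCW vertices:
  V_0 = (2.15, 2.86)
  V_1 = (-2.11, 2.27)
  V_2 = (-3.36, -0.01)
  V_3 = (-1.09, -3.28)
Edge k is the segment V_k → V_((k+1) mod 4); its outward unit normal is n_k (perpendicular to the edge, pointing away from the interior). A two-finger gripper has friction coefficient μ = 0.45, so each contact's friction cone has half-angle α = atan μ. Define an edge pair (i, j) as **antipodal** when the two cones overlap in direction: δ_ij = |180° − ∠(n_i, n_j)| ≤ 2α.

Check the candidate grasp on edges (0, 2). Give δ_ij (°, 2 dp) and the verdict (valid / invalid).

α = atan 0.45 = 24.23°;  2α = 48.46°
edge 0: e_0 = (-4.26, -0.59);  n_0 = (-0.1372, +0.9905)
edge 2: e_2 = (+2.27, -3.27);  n_2 = (-0.8215, -0.5703)
∠(n_0, n_2) = 116.88°
δ = |180° − 116.88°| = 63.12°
63.12° > 2α = 48.46°  →  invalid

δ = 63.12°, invalid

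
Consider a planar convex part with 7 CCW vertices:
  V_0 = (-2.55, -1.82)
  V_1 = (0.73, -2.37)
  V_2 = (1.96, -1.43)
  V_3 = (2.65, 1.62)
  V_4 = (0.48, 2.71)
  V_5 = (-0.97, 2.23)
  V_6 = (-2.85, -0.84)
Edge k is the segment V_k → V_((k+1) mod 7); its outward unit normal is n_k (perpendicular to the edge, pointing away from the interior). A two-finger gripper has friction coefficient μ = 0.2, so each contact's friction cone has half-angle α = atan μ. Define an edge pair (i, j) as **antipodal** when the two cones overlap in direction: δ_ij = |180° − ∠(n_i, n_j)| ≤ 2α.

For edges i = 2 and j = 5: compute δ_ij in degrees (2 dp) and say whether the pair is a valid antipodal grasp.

α = atan 0.2 = 11.31°;  2α = 22.62°
edge 2: e_2 = (+0.69, +3.05);  n_2 = (+0.9754, -0.2207)
edge 5: e_5 = (-1.88, -3.07);  n_5 = (-0.8528, +0.5222)
∠(n_2, n_5) = 161.27°
δ = |180° − 161.27°| = 18.73°
18.73° ≤ 2α = 22.62°  →  valid

δ = 18.73°, valid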